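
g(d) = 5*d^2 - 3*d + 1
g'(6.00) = 57.00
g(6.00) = 163.00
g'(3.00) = 27.00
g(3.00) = 37.00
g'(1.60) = 13.00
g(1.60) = 9.00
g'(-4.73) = -50.30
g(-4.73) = 127.05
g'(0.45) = 1.50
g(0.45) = 0.66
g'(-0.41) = -7.10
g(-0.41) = 3.07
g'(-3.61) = -39.10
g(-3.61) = 76.99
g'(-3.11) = -34.10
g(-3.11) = 58.69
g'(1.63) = 13.30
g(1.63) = 9.39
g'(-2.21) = -25.10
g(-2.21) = 32.05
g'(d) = 10*d - 3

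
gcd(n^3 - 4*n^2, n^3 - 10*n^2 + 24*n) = n^2 - 4*n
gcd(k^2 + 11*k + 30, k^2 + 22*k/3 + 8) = k + 6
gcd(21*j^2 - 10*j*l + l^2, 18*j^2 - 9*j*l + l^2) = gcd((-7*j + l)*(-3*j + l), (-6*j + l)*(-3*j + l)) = 3*j - l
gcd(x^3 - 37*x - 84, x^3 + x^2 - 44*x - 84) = x - 7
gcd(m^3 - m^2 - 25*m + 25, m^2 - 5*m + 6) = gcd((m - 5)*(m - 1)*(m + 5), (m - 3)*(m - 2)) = 1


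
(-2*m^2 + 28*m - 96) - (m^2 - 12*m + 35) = -3*m^2 + 40*m - 131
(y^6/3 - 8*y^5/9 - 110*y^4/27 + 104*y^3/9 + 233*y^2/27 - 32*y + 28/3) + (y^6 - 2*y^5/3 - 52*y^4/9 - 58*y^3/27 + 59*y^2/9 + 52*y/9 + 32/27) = 4*y^6/3 - 14*y^5/9 - 266*y^4/27 + 254*y^3/27 + 410*y^2/27 - 236*y/9 + 284/27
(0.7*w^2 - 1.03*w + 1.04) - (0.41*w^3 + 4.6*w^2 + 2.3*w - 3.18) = -0.41*w^3 - 3.9*w^2 - 3.33*w + 4.22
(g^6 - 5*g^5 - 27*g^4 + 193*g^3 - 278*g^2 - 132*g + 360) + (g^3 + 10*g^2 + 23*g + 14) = g^6 - 5*g^5 - 27*g^4 + 194*g^3 - 268*g^2 - 109*g + 374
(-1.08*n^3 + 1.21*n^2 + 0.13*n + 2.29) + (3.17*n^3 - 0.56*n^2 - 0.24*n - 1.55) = 2.09*n^3 + 0.65*n^2 - 0.11*n + 0.74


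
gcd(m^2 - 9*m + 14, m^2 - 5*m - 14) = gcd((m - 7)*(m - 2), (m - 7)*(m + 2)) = m - 7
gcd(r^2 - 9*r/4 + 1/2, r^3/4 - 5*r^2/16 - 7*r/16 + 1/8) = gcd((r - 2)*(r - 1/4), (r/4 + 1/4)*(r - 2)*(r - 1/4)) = r^2 - 9*r/4 + 1/2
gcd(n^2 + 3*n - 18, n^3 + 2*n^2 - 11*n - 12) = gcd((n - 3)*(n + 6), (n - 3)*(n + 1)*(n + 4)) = n - 3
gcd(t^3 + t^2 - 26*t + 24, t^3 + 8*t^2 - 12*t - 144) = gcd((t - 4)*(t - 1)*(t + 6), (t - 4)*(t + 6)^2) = t^2 + 2*t - 24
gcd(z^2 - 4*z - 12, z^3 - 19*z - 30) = z + 2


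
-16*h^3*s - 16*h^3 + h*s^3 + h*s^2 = (-4*h + s)*(4*h + s)*(h*s + h)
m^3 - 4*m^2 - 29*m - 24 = (m - 8)*(m + 1)*(m + 3)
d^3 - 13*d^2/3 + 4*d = d*(d - 3)*(d - 4/3)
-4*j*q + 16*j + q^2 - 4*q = (-4*j + q)*(q - 4)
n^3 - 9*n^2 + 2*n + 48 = (n - 8)*(n - 3)*(n + 2)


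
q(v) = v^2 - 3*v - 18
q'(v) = 2*v - 3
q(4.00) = -14.00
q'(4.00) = 5.00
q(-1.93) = -8.49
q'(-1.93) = -6.86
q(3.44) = -16.49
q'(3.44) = 3.88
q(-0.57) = -15.97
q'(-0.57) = -4.14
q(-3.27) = 2.50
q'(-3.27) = -9.54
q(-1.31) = -12.35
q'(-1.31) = -5.62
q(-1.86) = -8.96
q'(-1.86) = -6.72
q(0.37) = -18.97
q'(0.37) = -2.26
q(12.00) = 90.00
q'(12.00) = 21.00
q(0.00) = -18.00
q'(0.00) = -3.00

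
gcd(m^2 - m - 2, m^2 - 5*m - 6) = m + 1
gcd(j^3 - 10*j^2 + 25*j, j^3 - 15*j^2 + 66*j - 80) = j - 5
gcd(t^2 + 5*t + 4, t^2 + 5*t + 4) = t^2 + 5*t + 4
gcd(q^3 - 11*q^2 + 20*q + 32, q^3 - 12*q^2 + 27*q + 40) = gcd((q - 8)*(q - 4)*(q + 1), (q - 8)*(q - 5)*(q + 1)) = q^2 - 7*q - 8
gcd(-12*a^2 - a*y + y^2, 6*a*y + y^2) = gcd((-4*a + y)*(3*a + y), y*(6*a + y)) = 1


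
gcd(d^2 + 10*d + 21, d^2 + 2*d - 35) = d + 7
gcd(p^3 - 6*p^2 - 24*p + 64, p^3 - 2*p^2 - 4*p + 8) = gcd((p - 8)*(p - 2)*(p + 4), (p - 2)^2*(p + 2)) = p - 2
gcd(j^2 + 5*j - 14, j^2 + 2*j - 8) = j - 2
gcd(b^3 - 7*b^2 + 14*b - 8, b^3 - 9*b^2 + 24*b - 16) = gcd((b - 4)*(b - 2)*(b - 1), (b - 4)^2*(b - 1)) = b^2 - 5*b + 4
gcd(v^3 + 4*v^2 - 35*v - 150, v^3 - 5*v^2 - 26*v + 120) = v^2 - v - 30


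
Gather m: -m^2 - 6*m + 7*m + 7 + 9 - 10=-m^2 + m + 6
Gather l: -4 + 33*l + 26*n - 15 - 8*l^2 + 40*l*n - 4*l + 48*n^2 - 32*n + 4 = -8*l^2 + l*(40*n + 29) + 48*n^2 - 6*n - 15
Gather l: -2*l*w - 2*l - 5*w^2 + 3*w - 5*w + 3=l*(-2*w - 2) - 5*w^2 - 2*w + 3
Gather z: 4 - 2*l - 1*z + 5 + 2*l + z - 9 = 0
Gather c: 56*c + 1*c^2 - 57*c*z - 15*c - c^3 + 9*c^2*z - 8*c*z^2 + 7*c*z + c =-c^3 + c^2*(9*z + 1) + c*(-8*z^2 - 50*z + 42)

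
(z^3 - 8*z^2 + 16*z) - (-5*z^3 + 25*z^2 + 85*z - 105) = 6*z^3 - 33*z^2 - 69*z + 105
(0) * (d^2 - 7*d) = 0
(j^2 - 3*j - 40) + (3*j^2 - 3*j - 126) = 4*j^2 - 6*j - 166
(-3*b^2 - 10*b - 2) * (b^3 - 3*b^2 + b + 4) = -3*b^5 - b^4 + 25*b^3 - 16*b^2 - 42*b - 8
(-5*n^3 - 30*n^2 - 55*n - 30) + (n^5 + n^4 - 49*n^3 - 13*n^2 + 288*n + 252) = n^5 + n^4 - 54*n^3 - 43*n^2 + 233*n + 222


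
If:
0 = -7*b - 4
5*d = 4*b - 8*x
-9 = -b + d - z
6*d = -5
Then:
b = -4/7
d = -5/6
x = 79/336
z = 367/42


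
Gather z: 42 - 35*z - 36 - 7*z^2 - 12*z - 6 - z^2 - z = -8*z^2 - 48*z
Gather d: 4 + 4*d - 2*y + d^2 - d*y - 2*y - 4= d^2 + d*(4 - y) - 4*y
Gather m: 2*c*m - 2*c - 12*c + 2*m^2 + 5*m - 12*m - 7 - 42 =-14*c + 2*m^2 + m*(2*c - 7) - 49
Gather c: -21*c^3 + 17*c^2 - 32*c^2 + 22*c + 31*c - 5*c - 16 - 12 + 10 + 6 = -21*c^3 - 15*c^2 + 48*c - 12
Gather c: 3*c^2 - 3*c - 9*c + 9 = 3*c^2 - 12*c + 9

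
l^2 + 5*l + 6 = (l + 2)*(l + 3)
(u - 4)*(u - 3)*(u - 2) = u^3 - 9*u^2 + 26*u - 24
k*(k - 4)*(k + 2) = k^3 - 2*k^2 - 8*k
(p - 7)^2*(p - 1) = p^3 - 15*p^2 + 63*p - 49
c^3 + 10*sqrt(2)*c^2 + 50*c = c*(c + 5*sqrt(2))^2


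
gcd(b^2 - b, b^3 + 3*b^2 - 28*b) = b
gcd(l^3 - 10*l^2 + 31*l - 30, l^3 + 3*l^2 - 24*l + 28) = l - 2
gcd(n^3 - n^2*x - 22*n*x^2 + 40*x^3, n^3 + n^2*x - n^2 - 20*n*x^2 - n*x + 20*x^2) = -n^2 - n*x + 20*x^2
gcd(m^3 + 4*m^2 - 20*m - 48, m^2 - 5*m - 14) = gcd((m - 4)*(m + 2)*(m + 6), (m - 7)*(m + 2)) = m + 2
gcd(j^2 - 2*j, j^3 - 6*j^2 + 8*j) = j^2 - 2*j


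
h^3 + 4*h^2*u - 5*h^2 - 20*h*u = h*(h - 5)*(h + 4*u)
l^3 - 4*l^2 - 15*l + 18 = (l - 6)*(l - 1)*(l + 3)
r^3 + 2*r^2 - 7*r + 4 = (r - 1)^2*(r + 4)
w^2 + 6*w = w*(w + 6)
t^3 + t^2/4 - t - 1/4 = (t - 1)*(t + 1/4)*(t + 1)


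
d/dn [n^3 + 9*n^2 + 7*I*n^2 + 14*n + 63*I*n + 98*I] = 3*n^2 + n*(18 + 14*I) + 14 + 63*I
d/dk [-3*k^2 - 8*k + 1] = -6*k - 8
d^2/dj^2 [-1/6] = 0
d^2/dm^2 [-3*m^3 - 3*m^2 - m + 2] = -18*m - 6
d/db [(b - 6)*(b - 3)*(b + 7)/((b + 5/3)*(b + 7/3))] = 9*(9*b^4 + 72*b^3 + 438*b^2 - 2408*b - 6111)/(81*b^4 + 648*b^3 + 1926*b^2 + 2520*b + 1225)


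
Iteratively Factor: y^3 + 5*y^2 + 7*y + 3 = (y + 1)*(y^2 + 4*y + 3) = (y + 1)^2*(y + 3)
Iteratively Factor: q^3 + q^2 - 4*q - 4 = (q + 2)*(q^2 - q - 2) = (q - 2)*(q + 2)*(q + 1)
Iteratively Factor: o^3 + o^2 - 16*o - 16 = (o - 4)*(o^2 + 5*o + 4) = (o - 4)*(o + 4)*(o + 1)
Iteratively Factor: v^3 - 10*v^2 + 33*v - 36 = (v - 4)*(v^2 - 6*v + 9) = (v - 4)*(v - 3)*(v - 3)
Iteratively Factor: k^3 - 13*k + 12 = (k - 3)*(k^2 + 3*k - 4) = (k - 3)*(k + 4)*(k - 1)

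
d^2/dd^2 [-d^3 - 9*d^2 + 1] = -6*d - 18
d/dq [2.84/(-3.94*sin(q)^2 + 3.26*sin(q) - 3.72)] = (22.3792*sin(q) - 9.2584)*cos(q)/(3.94*sin(q)^2 - 3.26*sin(q) + 3.72)^2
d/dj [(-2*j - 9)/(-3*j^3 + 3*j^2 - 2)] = (6*j^3 - 6*j^2 - 3*j*(2*j + 9)*(3*j - 2) + 4)/(3*j^3 - 3*j^2 + 2)^2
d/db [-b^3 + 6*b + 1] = 6 - 3*b^2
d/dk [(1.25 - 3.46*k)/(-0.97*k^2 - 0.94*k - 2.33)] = (-3.3562*k^2 + 2.425*k + 9.2368)/(0.9409*k^4 + 1.8236*k^3 + 5.4038*k^2 + 4.3804*k + 5.4289)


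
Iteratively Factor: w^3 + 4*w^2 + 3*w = (w)*(w^2 + 4*w + 3) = w*(w + 1)*(w + 3)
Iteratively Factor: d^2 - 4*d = (d)*(d - 4)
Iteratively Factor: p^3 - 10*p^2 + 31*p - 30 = (p - 2)*(p^2 - 8*p + 15) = (p - 5)*(p - 2)*(p - 3)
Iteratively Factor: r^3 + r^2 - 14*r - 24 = (r + 3)*(r^2 - 2*r - 8) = (r - 4)*(r + 3)*(r + 2)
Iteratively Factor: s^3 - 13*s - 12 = (s - 4)*(s^2 + 4*s + 3) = (s - 4)*(s + 1)*(s + 3)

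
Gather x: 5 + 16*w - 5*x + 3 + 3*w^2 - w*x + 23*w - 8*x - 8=3*w^2 + 39*w + x*(-w - 13)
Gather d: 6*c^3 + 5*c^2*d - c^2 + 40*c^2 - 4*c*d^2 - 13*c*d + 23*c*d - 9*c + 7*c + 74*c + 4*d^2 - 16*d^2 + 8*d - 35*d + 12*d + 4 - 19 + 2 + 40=6*c^3 + 39*c^2 + 72*c + d^2*(-4*c - 12) + d*(5*c^2 + 10*c - 15) + 27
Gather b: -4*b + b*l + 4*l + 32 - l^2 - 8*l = b*(l - 4) - l^2 - 4*l + 32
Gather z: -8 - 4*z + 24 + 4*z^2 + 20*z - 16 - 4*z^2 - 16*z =0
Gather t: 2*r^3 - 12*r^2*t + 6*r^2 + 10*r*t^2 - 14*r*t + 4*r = 2*r^3 + 6*r^2 + 10*r*t^2 + 4*r + t*(-12*r^2 - 14*r)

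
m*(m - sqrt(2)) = m^2 - sqrt(2)*m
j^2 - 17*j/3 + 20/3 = (j - 4)*(j - 5/3)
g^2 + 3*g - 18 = (g - 3)*(g + 6)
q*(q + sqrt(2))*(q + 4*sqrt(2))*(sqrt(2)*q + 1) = sqrt(2)*q^4 + 11*q^3 + 13*sqrt(2)*q^2 + 8*q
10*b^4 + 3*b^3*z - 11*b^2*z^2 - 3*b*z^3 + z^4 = (-5*b + z)*(-b + z)*(b + z)*(2*b + z)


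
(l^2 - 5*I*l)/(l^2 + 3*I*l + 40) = l/(l + 8*I)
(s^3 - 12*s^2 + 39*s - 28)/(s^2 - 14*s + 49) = (s^2 - 5*s + 4)/(s - 7)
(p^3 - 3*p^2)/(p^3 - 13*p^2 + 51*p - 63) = p^2/(p^2 - 10*p + 21)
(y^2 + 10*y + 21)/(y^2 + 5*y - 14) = (y + 3)/(y - 2)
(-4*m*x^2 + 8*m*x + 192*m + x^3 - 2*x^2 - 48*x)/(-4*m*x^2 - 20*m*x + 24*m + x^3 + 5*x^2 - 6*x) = (x - 8)/(x - 1)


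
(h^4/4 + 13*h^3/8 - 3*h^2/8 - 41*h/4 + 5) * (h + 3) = h^5/4 + 19*h^4/8 + 9*h^3/2 - 91*h^2/8 - 103*h/4 + 15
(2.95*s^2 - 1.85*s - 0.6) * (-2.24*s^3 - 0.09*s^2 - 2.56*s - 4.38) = -6.608*s^5 + 3.8785*s^4 - 6.0415*s^3 - 8.131*s^2 + 9.639*s + 2.628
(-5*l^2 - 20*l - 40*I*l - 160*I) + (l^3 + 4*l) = l^3 - 5*l^2 - 16*l - 40*I*l - 160*I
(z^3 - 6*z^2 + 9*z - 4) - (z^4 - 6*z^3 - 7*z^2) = -z^4 + 7*z^3 + z^2 + 9*z - 4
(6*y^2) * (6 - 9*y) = -54*y^3 + 36*y^2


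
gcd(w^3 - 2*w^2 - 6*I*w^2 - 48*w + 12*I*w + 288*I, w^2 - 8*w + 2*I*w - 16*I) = w - 8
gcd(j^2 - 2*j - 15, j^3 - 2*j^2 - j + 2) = 1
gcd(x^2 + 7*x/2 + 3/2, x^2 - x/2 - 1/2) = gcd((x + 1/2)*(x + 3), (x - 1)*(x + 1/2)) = x + 1/2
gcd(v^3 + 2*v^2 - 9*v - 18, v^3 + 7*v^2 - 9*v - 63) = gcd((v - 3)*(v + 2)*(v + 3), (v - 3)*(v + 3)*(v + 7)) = v^2 - 9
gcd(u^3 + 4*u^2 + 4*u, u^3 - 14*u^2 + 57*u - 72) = 1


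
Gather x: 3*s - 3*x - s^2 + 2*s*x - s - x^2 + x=-s^2 + 2*s - x^2 + x*(2*s - 2)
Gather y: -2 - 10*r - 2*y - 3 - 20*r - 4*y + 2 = -30*r - 6*y - 3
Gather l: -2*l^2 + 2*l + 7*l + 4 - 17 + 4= -2*l^2 + 9*l - 9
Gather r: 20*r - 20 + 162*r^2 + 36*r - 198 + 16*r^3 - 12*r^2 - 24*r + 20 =16*r^3 + 150*r^2 + 32*r - 198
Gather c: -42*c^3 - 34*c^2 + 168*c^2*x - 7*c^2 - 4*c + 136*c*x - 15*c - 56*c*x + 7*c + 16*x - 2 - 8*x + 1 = -42*c^3 + c^2*(168*x - 41) + c*(80*x - 12) + 8*x - 1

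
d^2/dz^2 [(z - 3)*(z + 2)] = 2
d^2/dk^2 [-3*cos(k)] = 3*cos(k)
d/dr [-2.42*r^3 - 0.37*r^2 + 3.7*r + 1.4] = -7.26*r^2 - 0.74*r + 3.7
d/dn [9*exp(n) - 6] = 9*exp(n)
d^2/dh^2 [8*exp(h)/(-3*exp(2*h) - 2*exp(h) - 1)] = (-72*exp(4*h) + 48*exp(3*h) + 144*exp(2*h) + 16*exp(h) - 8)*exp(h)/(27*exp(6*h) + 54*exp(5*h) + 63*exp(4*h) + 44*exp(3*h) + 21*exp(2*h) + 6*exp(h) + 1)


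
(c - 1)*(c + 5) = c^2 + 4*c - 5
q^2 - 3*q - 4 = (q - 4)*(q + 1)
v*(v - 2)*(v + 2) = v^3 - 4*v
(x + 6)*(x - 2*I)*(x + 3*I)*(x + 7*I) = x^4 + 6*x^3 + 8*I*x^3 - x^2 + 48*I*x^2 - 6*x + 42*I*x + 252*I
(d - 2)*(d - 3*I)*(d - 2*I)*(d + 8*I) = d^4 - 2*d^3 + 3*I*d^3 + 34*d^2 - 6*I*d^2 - 68*d - 48*I*d + 96*I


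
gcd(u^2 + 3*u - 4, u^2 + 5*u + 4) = u + 4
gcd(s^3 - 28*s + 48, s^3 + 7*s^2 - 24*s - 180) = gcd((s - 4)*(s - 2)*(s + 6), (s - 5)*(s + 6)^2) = s + 6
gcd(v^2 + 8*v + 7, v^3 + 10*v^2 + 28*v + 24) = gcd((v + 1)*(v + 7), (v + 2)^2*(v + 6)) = 1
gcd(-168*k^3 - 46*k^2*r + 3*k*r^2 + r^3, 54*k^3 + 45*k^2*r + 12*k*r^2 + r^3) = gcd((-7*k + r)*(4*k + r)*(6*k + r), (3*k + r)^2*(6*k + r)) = 6*k + r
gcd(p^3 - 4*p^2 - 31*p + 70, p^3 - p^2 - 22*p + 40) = p^2 + 3*p - 10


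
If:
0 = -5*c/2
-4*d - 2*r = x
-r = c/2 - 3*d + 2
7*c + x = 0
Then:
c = 0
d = 2/5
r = -4/5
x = 0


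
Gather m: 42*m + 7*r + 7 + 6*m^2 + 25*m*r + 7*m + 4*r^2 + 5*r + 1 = 6*m^2 + m*(25*r + 49) + 4*r^2 + 12*r + 8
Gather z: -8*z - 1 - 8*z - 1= -16*z - 2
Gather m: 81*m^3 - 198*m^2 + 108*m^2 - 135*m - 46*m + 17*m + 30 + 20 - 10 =81*m^3 - 90*m^2 - 164*m + 40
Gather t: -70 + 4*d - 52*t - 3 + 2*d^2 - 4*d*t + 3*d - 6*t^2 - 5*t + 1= 2*d^2 + 7*d - 6*t^2 + t*(-4*d - 57) - 72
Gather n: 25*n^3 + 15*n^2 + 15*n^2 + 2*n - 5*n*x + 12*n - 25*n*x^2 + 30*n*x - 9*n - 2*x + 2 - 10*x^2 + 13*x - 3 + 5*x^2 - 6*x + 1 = 25*n^3 + 30*n^2 + n*(-25*x^2 + 25*x + 5) - 5*x^2 + 5*x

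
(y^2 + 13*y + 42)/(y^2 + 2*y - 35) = (y + 6)/(y - 5)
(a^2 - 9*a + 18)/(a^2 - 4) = (a^2 - 9*a + 18)/(a^2 - 4)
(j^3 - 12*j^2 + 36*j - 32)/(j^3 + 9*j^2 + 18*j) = (j^3 - 12*j^2 + 36*j - 32)/(j*(j^2 + 9*j + 18))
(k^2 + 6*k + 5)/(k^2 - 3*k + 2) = (k^2 + 6*k + 5)/(k^2 - 3*k + 2)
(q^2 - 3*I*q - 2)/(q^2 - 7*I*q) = (q^2 - 3*I*q - 2)/(q*(q - 7*I))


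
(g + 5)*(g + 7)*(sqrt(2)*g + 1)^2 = 2*g^4 + 2*sqrt(2)*g^3 + 24*g^3 + 24*sqrt(2)*g^2 + 71*g^2 + 12*g + 70*sqrt(2)*g + 35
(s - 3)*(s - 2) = s^2 - 5*s + 6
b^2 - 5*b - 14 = (b - 7)*(b + 2)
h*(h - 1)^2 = h^3 - 2*h^2 + h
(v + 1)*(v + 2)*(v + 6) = v^3 + 9*v^2 + 20*v + 12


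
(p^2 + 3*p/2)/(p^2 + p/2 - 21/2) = p*(2*p + 3)/(2*p^2 + p - 21)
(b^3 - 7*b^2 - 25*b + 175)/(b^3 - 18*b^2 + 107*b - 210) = (b + 5)/(b - 6)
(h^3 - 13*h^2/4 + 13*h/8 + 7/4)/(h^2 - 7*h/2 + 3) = (8*h^2 - 10*h - 7)/(4*(2*h - 3))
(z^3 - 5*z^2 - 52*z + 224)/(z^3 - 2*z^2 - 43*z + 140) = (z - 8)/(z - 5)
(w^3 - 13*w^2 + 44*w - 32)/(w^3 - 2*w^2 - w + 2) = (w^2 - 12*w + 32)/(w^2 - w - 2)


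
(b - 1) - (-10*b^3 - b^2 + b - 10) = 10*b^3 + b^2 + 9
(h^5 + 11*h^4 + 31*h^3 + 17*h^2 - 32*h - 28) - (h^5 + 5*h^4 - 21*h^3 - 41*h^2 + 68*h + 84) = 6*h^4 + 52*h^3 + 58*h^2 - 100*h - 112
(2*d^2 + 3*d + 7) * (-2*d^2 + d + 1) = -4*d^4 - 4*d^3 - 9*d^2 + 10*d + 7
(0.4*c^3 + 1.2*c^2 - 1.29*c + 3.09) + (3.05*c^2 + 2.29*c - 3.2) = 0.4*c^3 + 4.25*c^2 + 1.0*c - 0.11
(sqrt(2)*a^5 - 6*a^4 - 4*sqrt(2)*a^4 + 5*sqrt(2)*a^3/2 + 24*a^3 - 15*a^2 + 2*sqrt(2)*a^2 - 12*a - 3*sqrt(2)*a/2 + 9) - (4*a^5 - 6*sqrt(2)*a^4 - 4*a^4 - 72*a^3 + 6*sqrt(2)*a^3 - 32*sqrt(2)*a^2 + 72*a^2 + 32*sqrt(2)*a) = -4*a^5 + sqrt(2)*a^5 - 2*a^4 + 2*sqrt(2)*a^4 - 7*sqrt(2)*a^3/2 + 96*a^3 - 87*a^2 + 34*sqrt(2)*a^2 - 67*sqrt(2)*a/2 - 12*a + 9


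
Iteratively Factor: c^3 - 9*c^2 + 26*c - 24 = (c - 3)*(c^2 - 6*c + 8) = (c - 3)*(c - 2)*(c - 4)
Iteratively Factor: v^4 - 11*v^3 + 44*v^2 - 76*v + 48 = (v - 2)*(v^3 - 9*v^2 + 26*v - 24) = (v - 4)*(v - 2)*(v^2 - 5*v + 6) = (v - 4)*(v - 2)^2*(v - 3)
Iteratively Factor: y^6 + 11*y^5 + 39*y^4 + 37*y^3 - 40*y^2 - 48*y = (y)*(y^5 + 11*y^4 + 39*y^3 + 37*y^2 - 40*y - 48) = y*(y + 3)*(y^4 + 8*y^3 + 15*y^2 - 8*y - 16) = y*(y + 1)*(y + 3)*(y^3 + 7*y^2 + 8*y - 16) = y*(y - 1)*(y + 1)*(y + 3)*(y^2 + 8*y + 16) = y*(y - 1)*(y + 1)*(y + 3)*(y + 4)*(y + 4)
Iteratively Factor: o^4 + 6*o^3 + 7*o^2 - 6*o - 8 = (o - 1)*(o^3 + 7*o^2 + 14*o + 8) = (o - 1)*(o + 4)*(o^2 + 3*o + 2) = (o - 1)*(o + 2)*(o + 4)*(o + 1)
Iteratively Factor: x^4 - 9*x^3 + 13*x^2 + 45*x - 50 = (x + 2)*(x^3 - 11*x^2 + 35*x - 25) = (x - 1)*(x + 2)*(x^2 - 10*x + 25) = (x - 5)*(x - 1)*(x + 2)*(x - 5)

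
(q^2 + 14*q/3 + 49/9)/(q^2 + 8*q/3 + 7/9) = (3*q + 7)/(3*q + 1)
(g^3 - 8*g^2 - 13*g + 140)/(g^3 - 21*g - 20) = (g - 7)/(g + 1)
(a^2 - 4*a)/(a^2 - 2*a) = (a - 4)/(a - 2)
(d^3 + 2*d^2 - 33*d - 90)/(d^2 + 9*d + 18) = (d^2 - d - 30)/(d + 6)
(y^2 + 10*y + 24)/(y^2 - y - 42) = (y + 4)/(y - 7)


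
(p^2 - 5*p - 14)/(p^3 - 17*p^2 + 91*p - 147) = (p + 2)/(p^2 - 10*p + 21)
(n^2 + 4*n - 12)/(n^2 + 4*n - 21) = (n^2 + 4*n - 12)/(n^2 + 4*n - 21)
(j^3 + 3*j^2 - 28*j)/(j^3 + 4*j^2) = (j^2 + 3*j - 28)/(j*(j + 4))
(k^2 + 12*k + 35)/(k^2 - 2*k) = (k^2 + 12*k + 35)/(k*(k - 2))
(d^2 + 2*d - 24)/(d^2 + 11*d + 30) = (d - 4)/(d + 5)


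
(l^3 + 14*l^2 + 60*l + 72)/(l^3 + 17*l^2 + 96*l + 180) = (l + 2)/(l + 5)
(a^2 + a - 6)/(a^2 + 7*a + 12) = (a - 2)/(a + 4)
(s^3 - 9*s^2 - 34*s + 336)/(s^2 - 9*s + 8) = (s^2 - s - 42)/(s - 1)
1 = 1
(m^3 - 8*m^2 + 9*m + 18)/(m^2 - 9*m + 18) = m + 1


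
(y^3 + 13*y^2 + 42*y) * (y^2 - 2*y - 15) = y^5 + 11*y^4 + y^3 - 279*y^2 - 630*y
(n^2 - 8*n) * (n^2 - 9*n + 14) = n^4 - 17*n^3 + 86*n^2 - 112*n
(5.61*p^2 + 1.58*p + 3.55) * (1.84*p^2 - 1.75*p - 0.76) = 10.3224*p^4 - 6.9103*p^3 - 0.4966*p^2 - 7.4133*p - 2.698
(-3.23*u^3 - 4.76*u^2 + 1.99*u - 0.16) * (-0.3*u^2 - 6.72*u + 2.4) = 0.969*u^5 + 23.1336*u^4 + 23.6382*u^3 - 24.7488*u^2 + 5.8512*u - 0.384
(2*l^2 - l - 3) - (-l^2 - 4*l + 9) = 3*l^2 + 3*l - 12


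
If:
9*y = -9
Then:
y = -1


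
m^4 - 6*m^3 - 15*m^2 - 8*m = m*(m - 8)*(m + 1)^2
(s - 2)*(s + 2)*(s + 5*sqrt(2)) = s^3 + 5*sqrt(2)*s^2 - 4*s - 20*sqrt(2)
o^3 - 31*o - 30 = (o - 6)*(o + 1)*(o + 5)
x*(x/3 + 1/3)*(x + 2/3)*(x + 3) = x^4/3 + 14*x^3/9 + 17*x^2/9 + 2*x/3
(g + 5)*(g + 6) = g^2 + 11*g + 30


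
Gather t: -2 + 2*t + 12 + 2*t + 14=4*t + 24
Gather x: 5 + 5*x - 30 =5*x - 25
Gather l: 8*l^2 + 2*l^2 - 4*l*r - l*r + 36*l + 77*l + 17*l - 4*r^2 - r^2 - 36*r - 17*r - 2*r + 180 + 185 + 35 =10*l^2 + l*(130 - 5*r) - 5*r^2 - 55*r + 400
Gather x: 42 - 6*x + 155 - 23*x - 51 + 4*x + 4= 150 - 25*x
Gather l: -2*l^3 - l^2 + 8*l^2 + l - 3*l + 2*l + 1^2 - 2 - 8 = -2*l^3 + 7*l^2 - 9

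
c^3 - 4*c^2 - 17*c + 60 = (c - 5)*(c - 3)*(c + 4)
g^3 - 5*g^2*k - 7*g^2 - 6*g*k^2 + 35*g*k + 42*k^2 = (g - 7)*(g - 6*k)*(g + k)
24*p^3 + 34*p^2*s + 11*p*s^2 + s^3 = (p + s)*(4*p + s)*(6*p + s)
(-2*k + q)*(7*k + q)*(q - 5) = -14*k^2*q + 70*k^2 + 5*k*q^2 - 25*k*q + q^3 - 5*q^2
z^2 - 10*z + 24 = (z - 6)*(z - 4)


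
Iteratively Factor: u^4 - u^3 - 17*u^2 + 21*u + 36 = (u - 3)*(u^3 + 2*u^2 - 11*u - 12) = (u - 3)^2*(u^2 + 5*u + 4) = (u - 3)^2*(u + 1)*(u + 4)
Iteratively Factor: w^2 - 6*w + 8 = (w - 2)*(w - 4)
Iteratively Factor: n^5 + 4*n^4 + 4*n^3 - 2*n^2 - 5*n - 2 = (n + 1)*(n^4 + 3*n^3 + n^2 - 3*n - 2) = (n + 1)^2*(n^3 + 2*n^2 - n - 2) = (n - 1)*(n + 1)^2*(n^2 + 3*n + 2) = (n - 1)*(n + 1)^2*(n + 2)*(n + 1)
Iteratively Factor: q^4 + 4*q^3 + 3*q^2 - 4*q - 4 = (q + 2)*(q^3 + 2*q^2 - q - 2) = (q + 1)*(q + 2)*(q^2 + q - 2) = (q - 1)*(q + 1)*(q + 2)*(q + 2)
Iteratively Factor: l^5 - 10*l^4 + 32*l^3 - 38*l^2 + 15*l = (l)*(l^4 - 10*l^3 + 32*l^2 - 38*l + 15) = l*(l - 1)*(l^3 - 9*l^2 + 23*l - 15) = l*(l - 1)^2*(l^2 - 8*l + 15) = l*(l - 5)*(l - 1)^2*(l - 3)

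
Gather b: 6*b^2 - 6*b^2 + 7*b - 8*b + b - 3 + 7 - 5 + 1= 0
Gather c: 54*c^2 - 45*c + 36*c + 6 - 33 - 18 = 54*c^2 - 9*c - 45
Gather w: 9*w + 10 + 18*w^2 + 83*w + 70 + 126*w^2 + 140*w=144*w^2 + 232*w + 80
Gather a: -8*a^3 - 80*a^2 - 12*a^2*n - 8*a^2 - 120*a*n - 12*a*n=-8*a^3 + a^2*(-12*n - 88) - 132*a*n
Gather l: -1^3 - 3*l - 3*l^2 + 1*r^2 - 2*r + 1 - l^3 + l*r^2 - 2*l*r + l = -l^3 - 3*l^2 + l*(r^2 - 2*r - 2) + r^2 - 2*r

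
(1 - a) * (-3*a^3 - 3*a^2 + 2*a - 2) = 3*a^4 - 5*a^2 + 4*a - 2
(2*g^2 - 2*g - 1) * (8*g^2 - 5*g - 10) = 16*g^4 - 26*g^3 - 18*g^2 + 25*g + 10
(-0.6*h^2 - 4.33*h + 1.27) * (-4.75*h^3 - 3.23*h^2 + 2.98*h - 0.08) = 2.85*h^5 + 22.5055*h^4 + 6.1654*h^3 - 16.9575*h^2 + 4.131*h - 0.1016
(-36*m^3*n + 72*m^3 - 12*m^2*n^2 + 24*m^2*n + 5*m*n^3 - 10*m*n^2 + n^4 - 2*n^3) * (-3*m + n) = 108*m^4*n - 216*m^4 - 27*m^2*n^3 + 54*m^2*n^2 + 2*m*n^4 - 4*m*n^3 + n^5 - 2*n^4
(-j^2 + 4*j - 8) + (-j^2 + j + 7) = -2*j^2 + 5*j - 1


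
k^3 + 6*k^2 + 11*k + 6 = (k + 1)*(k + 2)*(k + 3)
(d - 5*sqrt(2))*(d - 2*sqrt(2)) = d^2 - 7*sqrt(2)*d + 20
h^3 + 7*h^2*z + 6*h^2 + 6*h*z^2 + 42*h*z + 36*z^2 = (h + 6)*(h + z)*(h + 6*z)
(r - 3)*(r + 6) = r^2 + 3*r - 18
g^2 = g^2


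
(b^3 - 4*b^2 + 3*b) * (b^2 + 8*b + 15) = b^5 + 4*b^4 - 14*b^3 - 36*b^2 + 45*b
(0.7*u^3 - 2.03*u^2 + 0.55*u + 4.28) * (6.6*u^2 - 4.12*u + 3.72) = 4.62*u^5 - 16.282*u^4 + 14.5976*u^3 + 18.4304*u^2 - 15.5876*u + 15.9216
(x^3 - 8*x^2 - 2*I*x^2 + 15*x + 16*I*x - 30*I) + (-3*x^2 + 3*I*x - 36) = x^3 - 11*x^2 - 2*I*x^2 + 15*x + 19*I*x - 36 - 30*I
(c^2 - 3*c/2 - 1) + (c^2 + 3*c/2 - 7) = 2*c^2 - 8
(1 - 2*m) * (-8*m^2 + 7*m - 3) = 16*m^3 - 22*m^2 + 13*m - 3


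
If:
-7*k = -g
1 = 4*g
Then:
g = 1/4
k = 1/28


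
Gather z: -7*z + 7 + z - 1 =6 - 6*z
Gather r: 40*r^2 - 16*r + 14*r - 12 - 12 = 40*r^2 - 2*r - 24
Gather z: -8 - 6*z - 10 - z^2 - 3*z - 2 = -z^2 - 9*z - 20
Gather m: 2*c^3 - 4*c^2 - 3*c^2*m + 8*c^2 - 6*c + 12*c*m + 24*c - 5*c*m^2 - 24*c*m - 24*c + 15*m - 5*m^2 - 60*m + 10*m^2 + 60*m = 2*c^3 + 4*c^2 - 6*c + m^2*(5 - 5*c) + m*(-3*c^2 - 12*c + 15)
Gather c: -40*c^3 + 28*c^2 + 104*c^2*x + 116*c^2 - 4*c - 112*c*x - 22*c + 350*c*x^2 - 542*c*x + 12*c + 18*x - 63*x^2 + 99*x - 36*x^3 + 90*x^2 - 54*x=-40*c^3 + c^2*(104*x + 144) + c*(350*x^2 - 654*x - 14) - 36*x^3 + 27*x^2 + 63*x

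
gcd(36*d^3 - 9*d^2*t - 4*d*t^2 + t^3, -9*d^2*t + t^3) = -9*d^2 + t^2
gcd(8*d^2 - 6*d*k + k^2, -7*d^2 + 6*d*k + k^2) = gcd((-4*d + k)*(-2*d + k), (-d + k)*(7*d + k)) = 1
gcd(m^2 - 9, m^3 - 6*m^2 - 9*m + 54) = m^2 - 9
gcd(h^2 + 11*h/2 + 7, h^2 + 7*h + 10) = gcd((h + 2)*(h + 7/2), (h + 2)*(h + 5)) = h + 2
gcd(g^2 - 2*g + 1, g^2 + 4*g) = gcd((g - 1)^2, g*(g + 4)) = 1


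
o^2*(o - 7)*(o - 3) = o^4 - 10*o^3 + 21*o^2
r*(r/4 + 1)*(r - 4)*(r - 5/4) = r^4/4 - 5*r^3/16 - 4*r^2 + 5*r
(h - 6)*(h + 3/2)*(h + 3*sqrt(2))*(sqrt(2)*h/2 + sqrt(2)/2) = sqrt(2)*h^4/2 - 7*sqrt(2)*h^3/4 + 3*h^3 - 21*h^2/2 - 27*sqrt(2)*h^2/4 - 81*h/2 - 9*sqrt(2)*h/2 - 27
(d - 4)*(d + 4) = d^2 - 16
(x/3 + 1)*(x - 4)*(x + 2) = x^3/3 + x^2/3 - 14*x/3 - 8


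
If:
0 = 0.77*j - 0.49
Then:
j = 0.64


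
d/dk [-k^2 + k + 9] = 1 - 2*k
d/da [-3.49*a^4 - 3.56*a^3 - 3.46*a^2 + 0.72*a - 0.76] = -13.96*a^3 - 10.68*a^2 - 6.92*a + 0.72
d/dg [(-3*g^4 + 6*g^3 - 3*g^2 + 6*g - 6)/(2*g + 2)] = 3*(-3*g^4 + 5*g^2 - 2*g + 4)/(2*(g^2 + 2*g + 1))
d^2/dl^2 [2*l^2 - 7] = 4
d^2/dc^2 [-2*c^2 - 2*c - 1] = -4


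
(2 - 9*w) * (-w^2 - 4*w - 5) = 9*w^3 + 34*w^2 + 37*w - 10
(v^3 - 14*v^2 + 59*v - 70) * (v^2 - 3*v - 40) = v^5 - 17*v^4 + 61*v^3 + 313*v^2 - 2150*v + 2800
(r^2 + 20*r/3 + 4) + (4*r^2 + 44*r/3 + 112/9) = 5*r^2 + 64*r/3 + 148/9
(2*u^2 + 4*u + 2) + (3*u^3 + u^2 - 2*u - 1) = 3*u^3 + 3*u^2 + 2*u + 1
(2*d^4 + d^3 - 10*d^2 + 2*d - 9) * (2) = 4*d^4 + 2*d^3 - 20*d^2 + 4*d - 18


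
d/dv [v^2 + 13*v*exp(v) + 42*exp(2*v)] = 13*v*exp(v) + 2*v + 84*exp(2*v) + 13*exp(v)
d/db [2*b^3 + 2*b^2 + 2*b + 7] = 6*b^2 + 4*b + 2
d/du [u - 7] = 1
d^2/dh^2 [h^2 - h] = 2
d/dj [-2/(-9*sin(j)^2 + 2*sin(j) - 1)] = 4*(1 - 9*sin(j))*cos(j)/(9*sin(j)^2 - 2*sin(j) + 1)^2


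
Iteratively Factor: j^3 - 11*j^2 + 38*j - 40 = (j - 5)*(j^2 - 6*j + 8) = (j - 5)*(j - 4)*(j - 2)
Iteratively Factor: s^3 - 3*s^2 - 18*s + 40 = (s - 5)*(s^2 + 2*s - 8) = (s - 5)*(s + 4)*(s - 2)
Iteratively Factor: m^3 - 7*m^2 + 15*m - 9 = (m - 3)*(m^2 - 4*m + 3) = (m - 3)*(m - 1)*(m - 3)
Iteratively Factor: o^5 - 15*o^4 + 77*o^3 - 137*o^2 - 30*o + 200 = (o - 4)*(o^4 - 11*o^3 + 33*o^2 - 5*o - 50) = (o - 5)*(o - 4)*(o^3 - 6*o^2 + 3*o + 10) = (o - 5)^2*(o - 4)*(o^2 - o - 2) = (o - 5)^2*(o - 4)*(o + 1)*(o - 2)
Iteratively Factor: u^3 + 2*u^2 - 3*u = (u - 1)*(u^2 + 3*u) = u*(u - 1)*(u + 3)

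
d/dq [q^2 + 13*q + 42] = 2*q + 13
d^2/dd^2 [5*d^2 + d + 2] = 10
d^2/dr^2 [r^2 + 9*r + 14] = 2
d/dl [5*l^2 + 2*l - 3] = 10*l + 2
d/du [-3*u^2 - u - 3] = -6*u - 1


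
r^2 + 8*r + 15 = (r + 3)*(r + 5)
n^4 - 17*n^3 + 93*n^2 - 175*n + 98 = (n - 7)^2*(n - 2)*(n - 1)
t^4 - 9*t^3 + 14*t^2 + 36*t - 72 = (t - 6)*(t - 3)*(t - 2)*(t + 2)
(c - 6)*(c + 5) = c^2 - c - 30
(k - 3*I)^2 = k^2 - 6*I*k - 9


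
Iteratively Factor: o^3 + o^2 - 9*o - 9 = (o + 3)*(o^2 - 2*o - 3) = (o + 1)*(o + 3)*(o - 3)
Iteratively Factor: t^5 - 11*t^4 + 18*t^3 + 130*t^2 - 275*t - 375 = (t - 5)*(t^4 - 6*t^3 - 12*t^2 + 70*t + 75) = (t - 5)^2*(t^3 - t^2 - 17*t - 15) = (t - 5)^2*(t + 1)*(t^2 - 2*t - 15) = (t - 5)^3*(t + 1)*(t + 3)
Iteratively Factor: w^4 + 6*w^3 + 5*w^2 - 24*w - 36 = (w + 2)*(w^3 + 4*w^2 - 3*w - 18) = (w + 2)*(w + 3)*(w^2 + w - 6) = (w - 2)*(w + 2)*(w + 3)*(w + 3)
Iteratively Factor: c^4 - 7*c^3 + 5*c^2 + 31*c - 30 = (c - 3)*(c^3 - 4*c^2 - 7*c + 10) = (c - 3)*(c - 1)*(c^2 - 3*c - 10) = (c - 3)*(c - 1)*(c + 2)*(c - 5)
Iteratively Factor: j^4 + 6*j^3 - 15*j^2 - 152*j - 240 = (j + 3)*(j^3 + 3*j^2 - 24*j - 80) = (j - 5)*(j + 3)*(j^2 + 8*j + 16) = (j - 5)*(j + 3)*(j + 4)*(j + 4)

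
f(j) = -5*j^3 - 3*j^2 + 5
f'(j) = -15*j^2 - 6*j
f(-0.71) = 5.28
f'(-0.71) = -3.30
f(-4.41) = 375.49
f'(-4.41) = -265.26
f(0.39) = 4.25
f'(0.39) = -4.62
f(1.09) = -5.04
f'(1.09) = -24.36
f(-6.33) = 1152.97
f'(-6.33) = -563.05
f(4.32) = -454.10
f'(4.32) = -305.86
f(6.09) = -1235.60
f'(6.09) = -592.86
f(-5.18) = 619.46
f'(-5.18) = -371.41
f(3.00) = -157.00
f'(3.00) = -153.00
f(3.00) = -157.00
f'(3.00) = -153.00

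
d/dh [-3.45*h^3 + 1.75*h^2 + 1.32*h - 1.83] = -10.35*h^2 + 3.5*h + 1.32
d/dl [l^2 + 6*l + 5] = 2*l + 6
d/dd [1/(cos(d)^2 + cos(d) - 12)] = (2*cos(d) + 1)*sin(d)/(cos(d)^2 + cos(d) - 12)^2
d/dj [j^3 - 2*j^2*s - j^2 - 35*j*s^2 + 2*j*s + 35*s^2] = 3*j^2 - 4*j*s - 2*j - 35*s^2 + 2*s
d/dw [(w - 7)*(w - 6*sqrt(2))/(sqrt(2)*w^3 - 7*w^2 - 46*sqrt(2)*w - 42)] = ((w - 7)*(w - 6*sqrt(2))*(-3*sqrt(2)*w^2 + 14*w + 46*sqrt(2)) + (-2*w + 7 + 6*sqrt(2))*(-sqrt(2)*w^3 + 7*w^2 + 46*sqrt(2)*w + 42))/(-sqrt(2)*w^3 + 7*w^2 + 46*sqrt(2)*w + 42)^2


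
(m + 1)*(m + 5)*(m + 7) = m^3 + 13*m^2 + 47*m + 35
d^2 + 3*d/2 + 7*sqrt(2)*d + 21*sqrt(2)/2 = (d + 3/2)*(d + 7*sqrt(2))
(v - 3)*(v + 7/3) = v^2 - 2*v/3 - 7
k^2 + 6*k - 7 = (k - 1)*(k + 7)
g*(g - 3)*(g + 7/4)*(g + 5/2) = g^4 + 5*g^3/4 - 67*g^2/8 - 105*g/8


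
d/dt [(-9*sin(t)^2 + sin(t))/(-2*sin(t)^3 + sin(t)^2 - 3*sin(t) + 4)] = (-18*sin(t)^4 + 4*sin(t)^3 + 26*sin(t)^2 - 72*sin(t) + 4)*cos(t)/((sin(t) - 1)^2*(sin(t) - cos(2*t) + 5)^2)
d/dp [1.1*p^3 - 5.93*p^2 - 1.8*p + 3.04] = 3.3*p^2 - 11.86*p - 1.8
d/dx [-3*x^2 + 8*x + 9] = 8 - 6*x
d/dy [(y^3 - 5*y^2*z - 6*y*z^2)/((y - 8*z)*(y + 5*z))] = (y^4 - 6*y^3*z - 99*y^2*z^2 + 400*y*z^3 + 240*z^4)/(y^4 - 6*y^3*z - 71*y^2*z^2 + 240*y*z^3 + 1600*z^4)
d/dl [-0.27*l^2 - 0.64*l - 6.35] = -0.54*l - 0.64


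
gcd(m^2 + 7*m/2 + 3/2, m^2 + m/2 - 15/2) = m + 3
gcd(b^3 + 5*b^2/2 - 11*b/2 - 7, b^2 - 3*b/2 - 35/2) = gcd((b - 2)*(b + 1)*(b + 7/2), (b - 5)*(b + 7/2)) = b + 7/2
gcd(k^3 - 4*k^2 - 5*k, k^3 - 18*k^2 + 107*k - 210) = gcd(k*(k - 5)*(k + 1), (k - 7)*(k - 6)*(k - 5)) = k - 5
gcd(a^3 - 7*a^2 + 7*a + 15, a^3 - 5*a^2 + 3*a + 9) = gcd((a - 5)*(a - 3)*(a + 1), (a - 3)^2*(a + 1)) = a^2 - 2*a - 3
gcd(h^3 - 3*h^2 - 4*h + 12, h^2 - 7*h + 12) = h - 3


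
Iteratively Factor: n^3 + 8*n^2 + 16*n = (n + 4)*(n^2 + 4*n) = n*(n + 4)*(n + 4)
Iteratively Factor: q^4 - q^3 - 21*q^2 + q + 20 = (q + 1)*(q^3 - 2*q^2 - 19*q + 20) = (q - 1)*(q + 1)*(q^2 - q - 20) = (q - 1)*(q + 1)*(q + 4)*(q - 5)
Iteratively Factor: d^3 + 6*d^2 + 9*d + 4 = (d + 4)*(d^2 + 2*d + 1) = (d + 1)*(d + 4)*(d + 1)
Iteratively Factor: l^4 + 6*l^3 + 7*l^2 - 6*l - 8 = (l - 1)*(l^3 + 7*l^2 + 14*l + 8) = (l - 1)*(l + 1)*(l^2 + 6*l + 8) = (l - 1)*(l + 1)*(l + 4)*(l + 2)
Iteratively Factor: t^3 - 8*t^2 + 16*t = (t - 4)*(t^2 - 4*t) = t*(t - 4)*(t - 4)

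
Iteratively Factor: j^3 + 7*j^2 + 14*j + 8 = (j + 1)*(j^2 + 6*j + 8) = (j + 1)*(j + 4)*(j + 2)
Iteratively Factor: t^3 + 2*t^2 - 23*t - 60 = (t - 5)*(t^2 + 7*t + 12) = (t - 5)*(t + 4)*(t + 3)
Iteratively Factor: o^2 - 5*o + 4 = (o - 4)*(o - 1)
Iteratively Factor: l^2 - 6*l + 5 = (l - 1)*(l - 5)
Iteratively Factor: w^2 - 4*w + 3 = (w - 1)*(w - 3)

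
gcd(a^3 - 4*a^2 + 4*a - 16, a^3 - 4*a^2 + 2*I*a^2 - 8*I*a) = a^2 + a*(-4 + 2*I) - 8*I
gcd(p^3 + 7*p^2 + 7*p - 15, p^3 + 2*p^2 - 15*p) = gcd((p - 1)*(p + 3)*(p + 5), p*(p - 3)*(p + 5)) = p + 5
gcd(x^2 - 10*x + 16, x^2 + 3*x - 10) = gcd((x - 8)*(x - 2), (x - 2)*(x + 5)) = x - 2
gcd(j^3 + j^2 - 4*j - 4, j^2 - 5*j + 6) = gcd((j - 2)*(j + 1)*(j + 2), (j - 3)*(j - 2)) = j - 2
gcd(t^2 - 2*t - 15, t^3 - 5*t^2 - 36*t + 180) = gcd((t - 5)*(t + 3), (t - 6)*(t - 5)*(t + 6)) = t - 5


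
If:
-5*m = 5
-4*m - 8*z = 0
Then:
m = -1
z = 1/2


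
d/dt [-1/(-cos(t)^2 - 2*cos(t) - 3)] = 2*(cos(t) + 1)*sin(t)/(cos(t)^2 + 2*cos(t) + 3)^2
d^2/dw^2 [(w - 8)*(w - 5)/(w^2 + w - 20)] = 4*(-7*w^3 + 90*w^2 - 330*w + 490)/(w^6 + 3*w^5 - 57*w^4 - 119*w^3 + 1140*w^2 + 1200*w - 8000)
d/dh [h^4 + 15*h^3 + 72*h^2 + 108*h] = 4*h^3 + 45*h^2 + 144*h + 108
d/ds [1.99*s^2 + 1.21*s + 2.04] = 3.98*s + 1.21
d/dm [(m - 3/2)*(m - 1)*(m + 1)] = 3*m^2 - 3*m - 1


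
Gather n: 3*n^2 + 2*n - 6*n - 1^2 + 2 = 3*n^2 - 4*n + 1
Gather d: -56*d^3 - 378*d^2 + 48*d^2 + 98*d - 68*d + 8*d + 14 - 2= -56*d^3 - 330*d^2 + 38*d + 12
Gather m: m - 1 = m - 1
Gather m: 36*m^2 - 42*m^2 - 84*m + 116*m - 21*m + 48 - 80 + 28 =-6*m^2 + 11*m - 4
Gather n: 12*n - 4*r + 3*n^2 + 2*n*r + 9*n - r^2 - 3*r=3*n^2 + n*(2*r + 21) - r^2 - 7*r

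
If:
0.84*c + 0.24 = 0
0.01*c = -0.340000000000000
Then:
No Solution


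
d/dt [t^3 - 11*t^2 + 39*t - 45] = 3*t^2 - 22*t + 39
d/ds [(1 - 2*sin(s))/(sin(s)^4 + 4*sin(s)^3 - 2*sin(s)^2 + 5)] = 2*(3*sin(s)^4 + 6*sin(s)^3 - 8*sin(s)^2 + 2*sin(s) - 5)*cos(s)/(sin(s)^4 + 4*sin(s)^3 - 2*sin(s)^2 + 5)^2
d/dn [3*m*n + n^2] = 3*m + 2*n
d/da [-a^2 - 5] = -2*a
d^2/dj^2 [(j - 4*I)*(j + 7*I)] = 2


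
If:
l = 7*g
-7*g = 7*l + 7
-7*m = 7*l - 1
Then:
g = -1/8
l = -7/8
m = 57/56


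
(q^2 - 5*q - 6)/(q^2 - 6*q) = (q + 1)/q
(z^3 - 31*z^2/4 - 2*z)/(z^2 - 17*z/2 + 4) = z*(4*z + 1)/(2*(2*z - 1))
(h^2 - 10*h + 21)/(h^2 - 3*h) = (h - 7)/h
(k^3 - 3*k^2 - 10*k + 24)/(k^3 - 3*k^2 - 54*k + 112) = (k^2 - k - 12)/(k^2 - k - 56)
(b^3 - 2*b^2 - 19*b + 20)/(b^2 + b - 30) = (b^2 + 3*b - 4)/(b + 6)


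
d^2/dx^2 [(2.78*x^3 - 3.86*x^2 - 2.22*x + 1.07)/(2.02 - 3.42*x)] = (-65.031984*x^3 + 115.232112*x^2 - 68.061072*x + 37.143688)/(40.001688*x^3 - 70.880184*x^2 + 41.864904*x - 8.242408)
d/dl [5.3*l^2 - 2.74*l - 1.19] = 10.6*l - 2.74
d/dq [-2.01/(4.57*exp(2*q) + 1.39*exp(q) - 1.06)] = (18.3714*exp(q) + 2.7939)*exp(q)/(4.57*exp(2*q) + 1.39*exp(q) - 1.06)^2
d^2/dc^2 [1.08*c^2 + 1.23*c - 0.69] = 2.16000000000000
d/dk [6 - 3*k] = -3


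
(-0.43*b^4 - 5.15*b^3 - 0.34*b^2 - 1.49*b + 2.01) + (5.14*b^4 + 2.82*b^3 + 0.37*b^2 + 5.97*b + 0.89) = 4.71*b^4 - 2.33*b^3 + 0.03*b^2 + 4.48*b + 2.9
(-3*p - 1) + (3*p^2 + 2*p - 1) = 3*p^2 - p - 2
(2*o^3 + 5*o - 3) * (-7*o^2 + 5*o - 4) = -14*o^5 + 10*o^4 - 43*o^3 + 46*o^2 - 35*o + 12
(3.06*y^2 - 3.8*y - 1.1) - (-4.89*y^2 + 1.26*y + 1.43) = 7.95*y^2 - 5.06*y - 2.53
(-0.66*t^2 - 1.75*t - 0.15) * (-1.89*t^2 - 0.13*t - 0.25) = 1.2474*t^4 + 3.3933*t^3 + 0.676*t^2 + 0.457*t + 0.0375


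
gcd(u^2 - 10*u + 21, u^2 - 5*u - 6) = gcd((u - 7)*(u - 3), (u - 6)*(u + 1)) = 1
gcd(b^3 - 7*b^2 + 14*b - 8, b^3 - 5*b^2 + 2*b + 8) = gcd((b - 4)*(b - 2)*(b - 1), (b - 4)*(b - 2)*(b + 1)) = b^2 - 6*b + 8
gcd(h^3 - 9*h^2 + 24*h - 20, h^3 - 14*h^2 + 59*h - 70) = h^2 - 7*h + 10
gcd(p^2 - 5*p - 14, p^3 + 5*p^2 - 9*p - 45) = 1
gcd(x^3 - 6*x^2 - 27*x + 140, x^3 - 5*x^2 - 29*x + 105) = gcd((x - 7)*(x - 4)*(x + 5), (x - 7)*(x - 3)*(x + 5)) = x^2 - 2*x - 35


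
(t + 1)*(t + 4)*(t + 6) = t^3 + 11*t^2 + 34*t + 24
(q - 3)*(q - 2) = q^2 - 5*q + 6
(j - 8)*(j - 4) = j^2 - 12*j + 32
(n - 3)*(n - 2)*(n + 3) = n^3 - 2*n^2 - 9*n + 18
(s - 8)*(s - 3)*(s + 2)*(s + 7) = s^4 - 2*s^3 - 61*s^2 + 62*s + 336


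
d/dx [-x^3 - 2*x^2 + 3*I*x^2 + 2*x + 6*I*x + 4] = -3*x^2 + x*(-4 + 6*I) + 2 + 6*I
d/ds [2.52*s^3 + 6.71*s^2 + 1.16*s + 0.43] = 7.56*s^2 + 13.42*s + 1.16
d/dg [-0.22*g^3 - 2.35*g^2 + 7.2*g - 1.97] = -0.66*g^2 - 4.7*g + 7.2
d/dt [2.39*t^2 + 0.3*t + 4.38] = 4.78*t + 0.3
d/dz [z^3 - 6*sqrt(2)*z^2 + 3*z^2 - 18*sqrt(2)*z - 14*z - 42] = 3*z^2 - 12*sqrt(2)*z + 6*z - 18*sqrt(2) - 14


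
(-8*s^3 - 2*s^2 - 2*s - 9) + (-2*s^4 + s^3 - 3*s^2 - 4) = -2*s^4 - 7*s^3 - 5*s^2 - 2*s - 13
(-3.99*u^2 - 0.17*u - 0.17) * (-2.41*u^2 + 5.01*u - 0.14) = 9.6159*u^4 - 19.5802*u^3 + 0.1166*u^2 - 0.8279*u + 0.0238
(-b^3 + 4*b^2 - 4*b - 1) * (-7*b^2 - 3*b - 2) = 7*b^5 - 25*b^4 + 18*b^3 + 11*b^2 + 11*b + 2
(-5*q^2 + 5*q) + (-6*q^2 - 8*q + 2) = -11*q^2 - 3*q + 2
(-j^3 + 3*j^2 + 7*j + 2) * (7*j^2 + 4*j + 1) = -7*j^5 + 17*j^4 + 60*j^3 + 45*j^2 + 15*j + 2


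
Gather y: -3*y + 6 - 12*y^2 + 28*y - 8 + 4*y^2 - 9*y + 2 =-8*y^2 + 16*y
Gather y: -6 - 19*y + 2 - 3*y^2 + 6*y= -3*y^2 - 13*y - 4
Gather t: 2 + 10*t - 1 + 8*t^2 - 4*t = 8*t^2 + 6*t + 1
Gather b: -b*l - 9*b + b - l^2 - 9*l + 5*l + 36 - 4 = b*(-l - 8) - l^2 - 4*l + 32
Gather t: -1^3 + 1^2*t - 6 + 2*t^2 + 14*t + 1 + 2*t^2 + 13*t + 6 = 4*t^2 + 28*t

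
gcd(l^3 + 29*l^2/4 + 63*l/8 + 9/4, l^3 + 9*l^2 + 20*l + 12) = l + 6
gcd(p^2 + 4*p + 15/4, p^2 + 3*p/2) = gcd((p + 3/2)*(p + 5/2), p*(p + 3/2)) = p + 3/2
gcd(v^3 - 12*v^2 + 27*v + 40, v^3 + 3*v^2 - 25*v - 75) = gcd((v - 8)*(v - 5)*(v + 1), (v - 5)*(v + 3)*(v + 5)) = v - 5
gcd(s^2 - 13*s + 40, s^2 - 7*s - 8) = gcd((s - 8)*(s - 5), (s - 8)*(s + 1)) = s - 8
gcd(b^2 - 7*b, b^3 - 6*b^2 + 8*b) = b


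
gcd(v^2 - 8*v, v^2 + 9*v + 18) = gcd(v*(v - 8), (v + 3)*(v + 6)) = 1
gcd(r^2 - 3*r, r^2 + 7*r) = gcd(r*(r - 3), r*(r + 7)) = r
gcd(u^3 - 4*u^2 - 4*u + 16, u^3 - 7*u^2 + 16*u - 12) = u - 2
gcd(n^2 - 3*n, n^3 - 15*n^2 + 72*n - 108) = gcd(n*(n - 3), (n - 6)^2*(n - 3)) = n - 3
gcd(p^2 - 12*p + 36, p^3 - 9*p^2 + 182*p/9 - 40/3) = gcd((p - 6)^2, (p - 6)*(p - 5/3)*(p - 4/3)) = p - 6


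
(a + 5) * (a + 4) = a^2 + 9*a + 20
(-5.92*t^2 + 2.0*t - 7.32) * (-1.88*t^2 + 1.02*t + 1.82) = 11.1296*t^4 - 9.7984*t^3 + 5.0272*t^2 - 3.8264*t - 13.3224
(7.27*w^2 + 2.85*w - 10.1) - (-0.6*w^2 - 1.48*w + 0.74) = 7.87*w^2 + 4.33*w - 10.84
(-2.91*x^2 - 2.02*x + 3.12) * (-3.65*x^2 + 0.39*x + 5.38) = 10.6215*x^4 + 6.2381*x^3 - 27.8316*x^2 - 9.6508*x + 16.7856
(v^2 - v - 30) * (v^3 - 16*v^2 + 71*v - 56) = v^5 - 17*v^4 + 57*v^3 + 353*v^2 - 2074*v + 1680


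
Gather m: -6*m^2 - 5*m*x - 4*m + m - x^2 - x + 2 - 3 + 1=-6*m^2 + m*(-5*x - 3) - x^2 - x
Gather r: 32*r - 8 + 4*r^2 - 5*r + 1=4*r^2 + 27*r - 7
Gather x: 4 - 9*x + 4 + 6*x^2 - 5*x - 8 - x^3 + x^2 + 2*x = -x^3 + 7*x^2 - 12*x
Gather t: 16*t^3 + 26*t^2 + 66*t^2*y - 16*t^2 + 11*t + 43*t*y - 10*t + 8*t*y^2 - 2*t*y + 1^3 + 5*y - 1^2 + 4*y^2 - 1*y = 16*t^3 + t^2*(66*y + 10) + t*(8*y^2 + 41*y + 1) + 4*y^2 + 4*y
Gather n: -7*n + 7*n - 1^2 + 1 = 0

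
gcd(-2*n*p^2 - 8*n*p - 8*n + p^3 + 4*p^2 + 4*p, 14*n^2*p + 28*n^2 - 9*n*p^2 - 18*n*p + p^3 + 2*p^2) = -2*n*p - 4*n + p^2 + 2*p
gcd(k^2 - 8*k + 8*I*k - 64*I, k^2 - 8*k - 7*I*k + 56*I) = k - 8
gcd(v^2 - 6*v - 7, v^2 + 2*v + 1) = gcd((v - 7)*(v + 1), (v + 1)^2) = v + 1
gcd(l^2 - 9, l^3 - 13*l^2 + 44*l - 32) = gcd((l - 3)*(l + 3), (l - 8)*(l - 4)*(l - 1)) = 1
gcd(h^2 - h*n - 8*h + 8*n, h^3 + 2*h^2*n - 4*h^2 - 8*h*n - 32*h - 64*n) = h - 8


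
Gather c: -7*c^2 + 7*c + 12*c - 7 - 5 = -7*c^2 + 19*c - 12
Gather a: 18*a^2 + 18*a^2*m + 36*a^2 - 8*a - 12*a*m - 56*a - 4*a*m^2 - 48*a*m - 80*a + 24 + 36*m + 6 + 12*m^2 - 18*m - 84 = a^2*(18*m + 54) + a*(-4*m^2 - 60*m - 144) + 12*m^2 + 18*m - 54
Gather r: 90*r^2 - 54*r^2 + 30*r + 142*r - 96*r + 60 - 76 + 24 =36*r^2 + 76*r + 8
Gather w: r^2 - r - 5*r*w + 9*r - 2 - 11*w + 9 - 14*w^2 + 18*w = r^2 + 8*r - 14*w^2 + w*(7 - 5*r) + 7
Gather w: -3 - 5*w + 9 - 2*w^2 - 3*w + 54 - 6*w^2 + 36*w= -8*w^2 + 28*w + 60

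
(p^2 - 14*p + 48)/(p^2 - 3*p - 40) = (p - 6)/(p + 5)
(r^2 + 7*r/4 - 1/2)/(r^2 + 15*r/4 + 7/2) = (4*r - 1)/(4*r + 7)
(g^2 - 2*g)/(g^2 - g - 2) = g/(g + 1)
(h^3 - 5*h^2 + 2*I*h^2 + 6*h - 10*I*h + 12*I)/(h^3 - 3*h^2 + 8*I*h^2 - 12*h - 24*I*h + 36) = (h - 2)/(h + 6*I)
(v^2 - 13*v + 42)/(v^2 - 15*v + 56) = (v - 6)/(v - 8)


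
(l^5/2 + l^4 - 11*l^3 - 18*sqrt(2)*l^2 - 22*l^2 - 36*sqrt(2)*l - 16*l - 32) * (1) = l^5/2 + l^4 - 11*l^3 - 18*sqrt(2)*l^2 - 22*l^2 - 36*sqrt(2)*l - 16*l - 32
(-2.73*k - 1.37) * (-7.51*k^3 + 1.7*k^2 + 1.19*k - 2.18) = 20.5023*k^4 + 5.6477*k^3 - 5.5777*k^2 + 4.3211*k + 2.9866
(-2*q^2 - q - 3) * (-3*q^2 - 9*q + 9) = 6*q^4 + 21*q^3 + 18*q - 27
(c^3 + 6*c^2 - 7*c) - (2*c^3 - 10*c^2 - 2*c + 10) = -c^3 + 16*c^2 - 5*c - 10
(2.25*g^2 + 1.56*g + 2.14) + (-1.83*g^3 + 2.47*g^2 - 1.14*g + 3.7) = -1.83*g^3 + 4.72*g^2 + 0.42*g + 5.84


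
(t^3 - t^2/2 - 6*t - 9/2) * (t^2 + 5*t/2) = t^5 + 2*t^4 - 29*t^3/4 - 39*t^2/2 - 45*t/4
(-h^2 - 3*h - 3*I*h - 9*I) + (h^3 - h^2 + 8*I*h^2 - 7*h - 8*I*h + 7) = h^3 - 2*h^2 + 8*I*h^2 - 10*h - 11*I*h + 7 - 9*I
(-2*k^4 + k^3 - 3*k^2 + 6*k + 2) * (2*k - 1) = -4*k^5 + 4*k^4 - 7*k^3 + 15*k^2 - 2*k - 2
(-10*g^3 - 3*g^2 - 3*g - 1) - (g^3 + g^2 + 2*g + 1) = -11*g^3 - 4*g^2 - 5*g - 2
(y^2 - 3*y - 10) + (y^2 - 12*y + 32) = 2*y^2 - 15*y + 22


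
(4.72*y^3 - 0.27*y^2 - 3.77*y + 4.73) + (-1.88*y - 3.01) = 4.72*y^3 - 0.27*y^2 - 5.65*y + 1.72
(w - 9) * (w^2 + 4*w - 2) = w^3 - 5*w^2 - 38*w + 18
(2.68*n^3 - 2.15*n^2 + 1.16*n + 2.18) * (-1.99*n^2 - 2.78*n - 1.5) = -5.3332*n^5 - 3.1719*n^4 - 0.351400000000001*n^3 - 4.338*n^2 - 7.8004*n - 3.27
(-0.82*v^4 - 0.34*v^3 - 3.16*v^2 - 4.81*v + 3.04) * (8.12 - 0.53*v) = 0.4346*v^5 - 6.4782*v^4 - 1.086*v^3 - 23.1099*v^2 - 40.6684*v + 24.6848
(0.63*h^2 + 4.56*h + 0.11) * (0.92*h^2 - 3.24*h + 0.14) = 0.5796*h^4 + 2.154*h^3 - 14.585*h^2 + 0.282*h + 0.0154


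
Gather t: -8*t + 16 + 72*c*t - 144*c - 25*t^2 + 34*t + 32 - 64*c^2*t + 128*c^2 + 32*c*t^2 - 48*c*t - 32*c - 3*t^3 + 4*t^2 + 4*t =128*c^2 - 176*c - 3*t^3 + t^2*(32*c - 21) + t*(-64*c^2 + 24*c + 30) + 48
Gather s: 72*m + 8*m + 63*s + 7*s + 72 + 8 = 80*m + 70*s + 80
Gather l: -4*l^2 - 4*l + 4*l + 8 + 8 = 16 - 4*l^2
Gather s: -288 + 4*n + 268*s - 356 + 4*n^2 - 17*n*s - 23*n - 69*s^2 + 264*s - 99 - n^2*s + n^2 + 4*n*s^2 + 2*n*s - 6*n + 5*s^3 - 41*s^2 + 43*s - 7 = 5*n^2 - 25*n + 5*s^3 + s^2*(4*n - 110) + s*(-n^2 - 15*n + 575) - 750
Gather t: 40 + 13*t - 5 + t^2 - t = t^2 + 12*t + 35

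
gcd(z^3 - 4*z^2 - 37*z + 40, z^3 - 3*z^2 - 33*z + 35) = z^2 + 4*z - 5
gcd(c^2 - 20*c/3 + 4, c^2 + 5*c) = 1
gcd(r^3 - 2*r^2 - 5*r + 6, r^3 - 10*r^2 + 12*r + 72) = r + 2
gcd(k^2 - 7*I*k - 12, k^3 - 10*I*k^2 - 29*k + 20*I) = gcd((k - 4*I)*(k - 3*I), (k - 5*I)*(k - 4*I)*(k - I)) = k - 4*I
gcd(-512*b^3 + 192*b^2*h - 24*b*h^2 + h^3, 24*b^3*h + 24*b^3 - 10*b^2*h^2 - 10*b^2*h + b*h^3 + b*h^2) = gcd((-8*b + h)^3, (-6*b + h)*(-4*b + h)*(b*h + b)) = 1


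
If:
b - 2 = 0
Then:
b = 2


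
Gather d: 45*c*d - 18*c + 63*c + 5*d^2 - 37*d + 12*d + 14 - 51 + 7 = 45*c + 5*d^2 + d*(45*c - 25) - 30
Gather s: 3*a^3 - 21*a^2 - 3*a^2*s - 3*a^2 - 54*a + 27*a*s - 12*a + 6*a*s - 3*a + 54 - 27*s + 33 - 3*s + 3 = 3*a^3 - 24*a^2 - 69*a + s*(-3*a^2 + 33*a - 30) + 90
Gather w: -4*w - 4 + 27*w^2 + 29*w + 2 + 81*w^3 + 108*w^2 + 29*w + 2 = 81*w^3 + 135*w^2 + 54*w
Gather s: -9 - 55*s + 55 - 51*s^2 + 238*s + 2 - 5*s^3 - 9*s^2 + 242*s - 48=-5*s^3 - 60*s^2 + 425*s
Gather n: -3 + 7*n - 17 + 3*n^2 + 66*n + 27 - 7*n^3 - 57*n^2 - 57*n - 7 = -7*n^3 - 54*n^2 + 16*n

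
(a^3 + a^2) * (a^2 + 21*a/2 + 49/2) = a^5 + 23*a^4/2 + 35*a^3 + 49*a^2/2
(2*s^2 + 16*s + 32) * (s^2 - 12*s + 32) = 2*s^4 - 8*s^3 - 96*s^2 + 128*s + 1024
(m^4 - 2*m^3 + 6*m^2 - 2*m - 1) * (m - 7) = m^5 - 9*m^4 + 20*m^3 - 44*m^2 + 13*m + 7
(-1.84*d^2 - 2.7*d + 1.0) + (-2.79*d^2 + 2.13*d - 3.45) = -4.63*d^2 - 0.57*d - 2.45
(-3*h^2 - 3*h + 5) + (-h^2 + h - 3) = -4*h^2 - 2*h + 2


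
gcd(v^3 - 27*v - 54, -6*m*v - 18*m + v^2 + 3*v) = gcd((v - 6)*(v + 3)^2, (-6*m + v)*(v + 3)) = v + 3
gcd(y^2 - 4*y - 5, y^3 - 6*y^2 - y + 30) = y - 5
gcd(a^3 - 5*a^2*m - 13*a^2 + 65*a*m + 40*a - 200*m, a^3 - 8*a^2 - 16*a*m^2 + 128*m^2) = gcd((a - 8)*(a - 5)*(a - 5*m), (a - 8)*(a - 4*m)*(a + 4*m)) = a - 8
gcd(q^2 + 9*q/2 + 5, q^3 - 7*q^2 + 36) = q + 2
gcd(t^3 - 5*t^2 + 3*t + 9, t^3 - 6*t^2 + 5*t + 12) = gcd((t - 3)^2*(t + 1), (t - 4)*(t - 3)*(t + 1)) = t^2 - 2*t - 3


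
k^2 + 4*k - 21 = (k - 3)*(k + 7)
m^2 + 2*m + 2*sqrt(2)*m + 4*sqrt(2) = (m + 2)*(m + 2*sqrt(2))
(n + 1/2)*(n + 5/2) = n^2 + 3*n + 5/4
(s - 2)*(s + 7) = s^2 + 5*s - 14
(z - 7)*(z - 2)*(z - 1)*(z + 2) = z^4 - 8*z^3 + 3*z^2 + 32*z - 28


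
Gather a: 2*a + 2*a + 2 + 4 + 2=4*a + 8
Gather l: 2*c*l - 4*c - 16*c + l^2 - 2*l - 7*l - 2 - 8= -20*c + l^2 + l*(2*c - 9) - 10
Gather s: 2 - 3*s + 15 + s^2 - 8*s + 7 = s^2 - 11*s + 24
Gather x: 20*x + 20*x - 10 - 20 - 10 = 40*x - 40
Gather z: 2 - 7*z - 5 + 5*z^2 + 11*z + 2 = 5*z^2 + 4*z - 1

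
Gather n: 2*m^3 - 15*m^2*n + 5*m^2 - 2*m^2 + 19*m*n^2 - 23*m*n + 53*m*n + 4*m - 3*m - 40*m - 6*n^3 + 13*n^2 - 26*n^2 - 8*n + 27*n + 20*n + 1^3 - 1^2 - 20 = 2*m^3 + 3*m^2 - 39*m - 6*n^3 + n^2*(19*m - 13) + n*(-15*m^2 + 30*m + 39) - 20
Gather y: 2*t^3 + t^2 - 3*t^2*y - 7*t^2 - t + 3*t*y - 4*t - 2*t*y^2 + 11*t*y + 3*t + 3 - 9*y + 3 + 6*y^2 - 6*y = 2*t^3 - 6*t^2 - 2*t + y^2*(6 - 2*t) + y*(-3*t^2 + 14*t - 15) + 6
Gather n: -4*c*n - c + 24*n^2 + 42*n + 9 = -c + 24*n^2 + n*(42 - 4*c) + 9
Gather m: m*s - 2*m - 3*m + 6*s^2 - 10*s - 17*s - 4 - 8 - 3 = m*(s - 5) + 6*s^2 - 27*s - 15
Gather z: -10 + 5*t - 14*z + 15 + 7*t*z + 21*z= 5*t + z*(7*t + 7) + 5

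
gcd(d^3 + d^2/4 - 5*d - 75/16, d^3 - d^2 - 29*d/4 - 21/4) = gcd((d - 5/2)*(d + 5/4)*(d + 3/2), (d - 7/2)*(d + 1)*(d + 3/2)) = d + 3/2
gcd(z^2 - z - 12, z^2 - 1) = 1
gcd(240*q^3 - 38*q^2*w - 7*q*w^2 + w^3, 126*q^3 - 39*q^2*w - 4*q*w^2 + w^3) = 6*q + w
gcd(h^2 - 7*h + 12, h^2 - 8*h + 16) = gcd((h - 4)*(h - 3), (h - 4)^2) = h - 4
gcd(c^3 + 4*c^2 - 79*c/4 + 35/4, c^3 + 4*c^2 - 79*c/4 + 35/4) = c^3 + 4*c^2 - 79*c/4 + 35/4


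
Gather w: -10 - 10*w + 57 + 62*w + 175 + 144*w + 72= 196*w + 294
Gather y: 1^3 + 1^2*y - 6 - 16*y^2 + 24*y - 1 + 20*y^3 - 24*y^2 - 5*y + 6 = 20*y^3 - 40*y^2 + 20*y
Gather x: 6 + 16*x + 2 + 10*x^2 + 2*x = 10*x^2 + 18*x + 8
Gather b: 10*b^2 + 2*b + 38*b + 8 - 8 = 10*b^2 + 40*b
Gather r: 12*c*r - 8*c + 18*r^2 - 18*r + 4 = -8*c + 18*r^2 + r*(12*c - 18) + 4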